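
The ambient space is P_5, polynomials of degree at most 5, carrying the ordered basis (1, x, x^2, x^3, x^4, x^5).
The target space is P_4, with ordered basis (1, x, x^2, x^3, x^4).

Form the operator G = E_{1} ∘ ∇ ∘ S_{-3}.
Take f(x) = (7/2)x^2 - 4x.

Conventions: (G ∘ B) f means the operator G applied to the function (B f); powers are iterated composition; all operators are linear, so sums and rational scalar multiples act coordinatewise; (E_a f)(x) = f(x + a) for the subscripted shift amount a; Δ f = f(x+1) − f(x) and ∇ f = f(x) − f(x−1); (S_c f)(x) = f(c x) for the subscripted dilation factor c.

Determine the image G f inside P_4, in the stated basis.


S_{-3} f = (63/2)x^2 + 12x
∇ S_{-3} f = 63x - 39/2
E_{1} ∇ S_{-3} f = 63x + 87/2

g(x) = 63x + 87/2


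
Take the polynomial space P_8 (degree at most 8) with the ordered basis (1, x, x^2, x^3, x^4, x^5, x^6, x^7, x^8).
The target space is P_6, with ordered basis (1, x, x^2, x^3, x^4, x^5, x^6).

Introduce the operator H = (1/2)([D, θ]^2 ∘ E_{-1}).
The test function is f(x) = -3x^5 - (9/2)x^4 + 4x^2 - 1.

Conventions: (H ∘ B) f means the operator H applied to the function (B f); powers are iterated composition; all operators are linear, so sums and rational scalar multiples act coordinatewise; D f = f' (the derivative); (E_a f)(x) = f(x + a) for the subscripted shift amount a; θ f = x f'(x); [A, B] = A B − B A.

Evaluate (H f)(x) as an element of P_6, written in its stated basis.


g(x) = -30x^3 + 63x^2 - 36x + 7

E_{-1} f = -3x^5 + (21/2)x^4 - 12x^3 + 7x^2 - 5x + 3/2
θ E_{-1} f = -15x^5 + 42x^4 - 36x^3 + 14x^2 - 5x
D θ E_{-1} f = -75x^4 + 168x^3 - 108x^2 + 28x - 5
D E_{-1} f = -15x^4 + 42x^3 - 36x^2 + 14x - 5
θ D E_{-1} f = -60x^4 + 126x^3 - 72x^2 + 14x
[D, θ] E_{-1} f = -15x^4 + 42x^3 - 36x^2 + 14x - 5
θ [D, θ] E_{-1} f = -60x^4 + 126x^3 - 72x^2 + 14x
D θ [D, θ] E_{-1} f = -240x^3 + 378x^2 - 144x + 14
D [D, θ] E_{-1} f = -60x^3 + 126x^2 - 72x + 14
θ D [D, θ] E_{-1} f = -180x^3 + 252x^2 - 72x
[D, θ] [D, θ] E_{-1} f = -60x^3 + 126x^2 - 72x + 14
((1/2)([D, θ]^2 ∘ E_{-1})) f = -30x^3 + 63x^2 - 36x + 7


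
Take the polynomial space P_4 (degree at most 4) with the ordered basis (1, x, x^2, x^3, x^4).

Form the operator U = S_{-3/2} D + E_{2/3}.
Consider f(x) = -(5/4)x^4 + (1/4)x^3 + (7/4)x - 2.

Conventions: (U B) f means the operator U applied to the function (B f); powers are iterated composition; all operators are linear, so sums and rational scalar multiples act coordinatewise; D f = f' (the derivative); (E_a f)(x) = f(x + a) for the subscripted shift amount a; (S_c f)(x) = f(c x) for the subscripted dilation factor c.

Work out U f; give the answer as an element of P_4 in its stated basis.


D f = -5x^3 + (3/4)x^2 + 7/4
S_{-3/2} D f = (135/8)x^3 + (27/16)x^2 + 7/4
E_{2/3} f = -(5/4)x^4 - (37/12)x^3 - (17/6)x^2 + (65/108)x - 163/162
(S_{-3/2} D + E_{2/3}) f = -(5/4)x^4 + (331/24)x^3 - (55/48)x^2 + (65/108)x + 241/324

the result is g(x) = -(5/4)x^4 + (331/24)x^3 - (55/48)x^2 + (65/108)x + 241/324


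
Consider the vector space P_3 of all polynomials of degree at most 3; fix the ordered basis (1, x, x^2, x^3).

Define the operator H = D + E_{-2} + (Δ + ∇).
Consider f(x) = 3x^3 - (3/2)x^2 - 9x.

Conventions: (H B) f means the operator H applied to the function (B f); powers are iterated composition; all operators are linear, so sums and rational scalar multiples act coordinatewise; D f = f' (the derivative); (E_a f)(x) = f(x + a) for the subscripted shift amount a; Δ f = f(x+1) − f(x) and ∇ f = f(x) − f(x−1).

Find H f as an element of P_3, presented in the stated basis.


g(x) = 3x^3 + (15/2)x^2 + 24x - 33

D f = 9x^2 - 3x - 9
E_{-2} f = 3x^3 - (39/2)x^2 + 33x - 12
Δ f = 9x^2 + 6x - 15/2
∇ f = 9x^2 - 12x - 9/2
(Δ + ∇) f = 18x^2 - 6x - 12
(D + E_{-2} + (Δ + ∇)) f = 3x^3 + (15/2)x^2 + 24x - 33


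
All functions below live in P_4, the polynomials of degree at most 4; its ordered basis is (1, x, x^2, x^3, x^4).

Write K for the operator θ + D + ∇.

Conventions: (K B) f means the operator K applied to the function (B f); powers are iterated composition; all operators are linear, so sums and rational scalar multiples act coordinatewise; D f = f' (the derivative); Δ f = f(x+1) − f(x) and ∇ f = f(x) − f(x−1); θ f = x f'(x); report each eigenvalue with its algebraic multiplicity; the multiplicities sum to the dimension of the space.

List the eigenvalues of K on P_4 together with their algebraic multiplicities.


image of 1: 0
image of x: x + 2
image of x^2: 2x^2 + 4x - 1
image of x^3: 3x^3 + 6x^2 - 3x + 1
image of x^4: 4x^4 + 8x^3 - 6x^2 + 4x - 1
the matrix is upper triangular; its diagonal is (0, 1, 2, 3, 4)
for a triangular matrix the eigenvalues are the diagonal entries, with algebraic multiplicity their repetition count

λ = 0 (multiplicity 1), λ = 1 (multiplicity 1), λ = 2 (multiplicity 1), λ = 3 (multiplicity 1), λ = 4 (multiplicity 1)


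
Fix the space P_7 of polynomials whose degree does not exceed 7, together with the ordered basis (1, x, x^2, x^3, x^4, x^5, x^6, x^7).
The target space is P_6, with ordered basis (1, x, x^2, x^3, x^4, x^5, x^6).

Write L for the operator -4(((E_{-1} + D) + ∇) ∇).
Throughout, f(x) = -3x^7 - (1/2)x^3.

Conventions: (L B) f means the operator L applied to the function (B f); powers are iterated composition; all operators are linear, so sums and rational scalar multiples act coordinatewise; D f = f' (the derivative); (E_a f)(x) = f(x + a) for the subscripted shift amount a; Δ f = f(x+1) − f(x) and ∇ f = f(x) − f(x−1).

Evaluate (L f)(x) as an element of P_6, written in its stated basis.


∇ f = -21x^6 + 63x^5 - 105x^4 + 105x^3 - (129/2)x^2 + (45/2)x - 7/2
E_{-1} ∇ f = -21x^6 + 189x^5 - 735x^4 + 1575x^3 - (3909/2)x^2 + (2655/2)x - 769/2
D ∇ f = -126x^5 + 315x^4 - 420x^3 + 315x^2 - 129x + 45/2
(E_{-1} + D) ∇ f = -21x^6 + 63x^5 - 420x^4 + 1155x^3 - (3279/2)x^2 + (2397/2)x - 362
∇ ∇ f = -126x^5 + 630x^4 - 1470x^3 + 1890x^2 - 1305x + 381
((E_{-1} + D) + ∇) ∇ f = -21x^6 - 63x^5 + 210x^4 - 315x^3 + (501/2)x^2 - (213/2)x + 19
(-4(((E_{-1} + D) + ∇) ∇)) f = 84x^6 + 252x^5 - 840x^4 + 1260x^3 - 1002x^2 + 426x - 76

g(x) = 84x^6 + 252x^5 - 840x^4 + 1260x^3 - 1002x^2 + 426x - 76


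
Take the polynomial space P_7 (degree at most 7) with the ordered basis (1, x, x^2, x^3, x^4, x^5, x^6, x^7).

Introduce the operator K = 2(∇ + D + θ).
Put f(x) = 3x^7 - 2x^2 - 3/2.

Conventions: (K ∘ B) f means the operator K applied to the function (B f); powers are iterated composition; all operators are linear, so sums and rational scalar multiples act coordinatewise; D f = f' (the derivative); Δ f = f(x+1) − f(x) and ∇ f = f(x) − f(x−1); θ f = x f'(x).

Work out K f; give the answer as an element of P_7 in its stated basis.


∇ f = 21x^6 - 63x^5 + 105x^4 - 105x^3 + 63x^2 - 25x + 5
D f = 21x^6 - 4x
θ f = 21x^7 - 4x^2
(∇ + D + θ) f = 21x^7 + 42x^6 - 63x^5 + 105x^4 - 105x^3 + 59x^2 - 29x + 5
(2(∇ + D + θ)) f = 42x^7 + 84x^6 - 126x^5 + 210x^4 - 210x^3 + 118x^2 - 58x + 10

the result is g(x) = 42x^7 + 84x^6 - 126x^5 + 210x^4 - 210x^3 + 118x^2 - 58x + 10


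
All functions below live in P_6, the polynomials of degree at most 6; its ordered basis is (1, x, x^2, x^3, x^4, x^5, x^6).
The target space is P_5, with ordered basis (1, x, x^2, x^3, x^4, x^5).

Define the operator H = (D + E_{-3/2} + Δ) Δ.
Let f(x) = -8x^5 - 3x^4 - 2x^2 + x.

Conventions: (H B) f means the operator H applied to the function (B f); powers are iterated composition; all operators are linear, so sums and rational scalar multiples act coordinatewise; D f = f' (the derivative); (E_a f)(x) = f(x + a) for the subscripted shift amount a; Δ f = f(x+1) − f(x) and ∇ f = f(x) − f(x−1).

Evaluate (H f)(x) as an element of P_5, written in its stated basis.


Δ f = -40x^4 - 92x^3 - 98x^2 - 56x - 12
D Δ f = -160x^3 - 276x^2 - 196x - 56
E_{-3/2} Δ f = -40x^4 + 148x^3 - 224x^2 + 157x - 81/2
Δ Δ f = -160x^3 - 516x^2 - 632x - 286
(D + E_{-3/2} + Δ) Δ f = -40x^4 - 172x^3 - 1016x^2 - 671x - 765/2

the result is g(x) = -40x^4 - 172x^3 - 1016x^2 - 671x - 765/2


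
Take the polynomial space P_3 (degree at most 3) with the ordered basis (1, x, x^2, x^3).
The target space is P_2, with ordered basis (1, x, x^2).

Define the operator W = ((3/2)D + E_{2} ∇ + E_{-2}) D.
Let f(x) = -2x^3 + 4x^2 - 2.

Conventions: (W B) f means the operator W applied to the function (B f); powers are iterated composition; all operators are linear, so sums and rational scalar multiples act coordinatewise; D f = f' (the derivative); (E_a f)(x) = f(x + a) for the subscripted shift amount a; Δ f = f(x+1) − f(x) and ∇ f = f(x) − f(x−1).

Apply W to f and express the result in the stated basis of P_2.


D f = -6x^2 + 8x
D D f = -12x + 8
((3/2)D) D f = -18x + 12
∇ D f = -12x + 14
E_{2} ∇ D f = -12x - 10
E_{-2} D f = -6x^2 + 32x - 40
((3/2)D + E_{2} ∇ + E_{-2}) D f = -6x^2 + 2x - 38

the result is g(x) = -6x^2 + 2x - 38


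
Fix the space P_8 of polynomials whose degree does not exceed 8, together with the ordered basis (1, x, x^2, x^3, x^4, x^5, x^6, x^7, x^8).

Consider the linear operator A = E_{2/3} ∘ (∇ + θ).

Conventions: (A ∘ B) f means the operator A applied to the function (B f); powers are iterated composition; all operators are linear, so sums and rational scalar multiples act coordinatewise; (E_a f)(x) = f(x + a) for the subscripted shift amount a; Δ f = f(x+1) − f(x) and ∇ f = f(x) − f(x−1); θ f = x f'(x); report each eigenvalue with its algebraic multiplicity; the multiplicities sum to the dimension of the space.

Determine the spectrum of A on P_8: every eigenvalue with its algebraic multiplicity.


image of 1: 0
image of x: x + 5/3
image of x^2: 2x^2 + (14/3)x + 11/9
image of x^3: 3x^3 + 9x^2 + 5x + 11/9
image of x^4: 4x^4 + (44/3)x^3 + (38/3)x^2 + (164/27)x + 79/81
image of x^5: 5x^5 + (65/3)x^4 + (230/9)x^3 + (490/27)x^2 + (475/81)x + 193/243
image of x^6: 6x^6 + 30x^5 + 45x^4 + (380/9)x^3 + (185/9)x^2 + (50/9)x + 149/243
image of x^7: 7x^7 + (119/3)x^6 + (217/3)x^5 + (2275/27)x^4 + (4445/81)x^3 + (1799/81)x^2 + (3577/729)x + 1025/2187
image of x^8: 8x^8 + (152/3)x^7 + (980/9)x^6 + (4088/27)x^5 + (10010/81)x^4 + (16184/243)x^3 + (16100/729)x^2 + (9224/2187)x + 2303/6561
the matrix is upper triangular; its diagonal is (0, 1, 2, 3, 4, 5, 6, 7, 8)
for a triangular matrix the eigenvalues are the diagonal entries, with algebraic multiplicity their repetition count

λ = 0 (multiplicity 1), λ = 1 (multiplicity 1), λ = 2 (multiplicity 1), λ = 3 (multiplicity 1), λ = 4 (multiplicity 1), λ = 5 (multiplicity 1), λ = 6 (multiplicity 1), λ = 7 (multiplicity 1), λ = 8 (multiplicity 1)


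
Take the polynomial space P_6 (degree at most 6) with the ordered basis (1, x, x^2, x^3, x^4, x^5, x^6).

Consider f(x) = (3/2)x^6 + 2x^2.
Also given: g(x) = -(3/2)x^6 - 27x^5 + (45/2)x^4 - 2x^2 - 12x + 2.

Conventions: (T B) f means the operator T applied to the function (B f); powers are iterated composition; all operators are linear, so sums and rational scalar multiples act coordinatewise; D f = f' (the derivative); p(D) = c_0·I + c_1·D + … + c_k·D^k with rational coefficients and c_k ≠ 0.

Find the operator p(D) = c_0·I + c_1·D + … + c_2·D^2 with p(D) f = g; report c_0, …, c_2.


D^0 f = (3/2)x^6 + 2x^2
D^1 f = 9x^5 + 4x
D^2 f = 45x^4 + 4
matching coefficients of g against c_0 f + c_1 Df + … from the top degree down determines the c_i
solution: c_0 = -1, c_1 = -3, c_2 = 1/2

c_0 = -1, c_1 = -3, c_2 = 1/2


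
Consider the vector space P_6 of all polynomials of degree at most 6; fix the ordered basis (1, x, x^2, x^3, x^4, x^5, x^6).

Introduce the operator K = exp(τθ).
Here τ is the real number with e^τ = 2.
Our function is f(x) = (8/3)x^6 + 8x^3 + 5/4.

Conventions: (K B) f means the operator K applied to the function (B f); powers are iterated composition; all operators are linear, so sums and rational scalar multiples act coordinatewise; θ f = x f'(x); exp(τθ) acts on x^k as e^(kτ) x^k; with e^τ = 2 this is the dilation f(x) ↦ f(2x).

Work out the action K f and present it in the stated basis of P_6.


exp(τθ) x^k = e^(kτ) x^k; with e^τ = 2 this sends x^k to 2^k x^k
x^3 ↦ 8 x^3
x^6 ↦ 64 x^6
applying this coordinatewise to f: exp(τθ) f = (512/3)x^6 + 64x^3 + 5/4

g(x) = (512/3)x^6 + 64x^3 + 5/4


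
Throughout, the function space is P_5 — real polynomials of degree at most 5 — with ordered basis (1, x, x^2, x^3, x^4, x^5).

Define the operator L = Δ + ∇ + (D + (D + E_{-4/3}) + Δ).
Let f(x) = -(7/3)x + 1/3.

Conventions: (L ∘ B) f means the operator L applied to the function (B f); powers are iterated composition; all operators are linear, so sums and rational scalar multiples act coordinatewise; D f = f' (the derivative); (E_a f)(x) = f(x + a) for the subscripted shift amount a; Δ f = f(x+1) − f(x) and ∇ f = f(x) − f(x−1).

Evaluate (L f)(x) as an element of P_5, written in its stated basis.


g(x) = -(7/3)x - 74/9

Δ f = -7/3
∇ f = -7/3
D f = -7/3
D f = -7/3
E_{-4/3} f = -(7/3)x + 31/9
(D + E_{-4/3}) f = -(7/3)x + 10/9
Δ f = -7/3
(D + (D + E_{-4/3}) + Δ) f = -(7/3)x - 32/9
(Δ + ∇ + (D + (D + E_{-4/3}) + Δ)) f = -(7/3)x - 74/9


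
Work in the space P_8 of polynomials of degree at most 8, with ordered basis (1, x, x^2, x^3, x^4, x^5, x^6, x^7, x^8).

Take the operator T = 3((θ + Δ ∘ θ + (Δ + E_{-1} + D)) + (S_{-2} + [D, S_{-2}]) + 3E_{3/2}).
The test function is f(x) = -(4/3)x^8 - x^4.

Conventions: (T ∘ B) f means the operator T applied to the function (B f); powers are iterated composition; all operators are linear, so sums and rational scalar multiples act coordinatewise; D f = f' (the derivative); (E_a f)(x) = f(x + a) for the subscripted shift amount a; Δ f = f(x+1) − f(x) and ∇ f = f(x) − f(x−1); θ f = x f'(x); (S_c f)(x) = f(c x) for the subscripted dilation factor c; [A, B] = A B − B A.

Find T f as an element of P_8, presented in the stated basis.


θ f = -(32/3)x^8 - 4x^4
θ f = -(32/3)x^8 - 4x^4
Δ θ f = -(256/3)x^7 - (896/3)x^6 - (1792/3)x^5 - (2240/3)x^4 - (1840/3)x^3 - (968/3)x^2 - (304/3)x - 44/3
Δ f = -(32/3)x^7 - (112/3)x^6 - (224/3)x^5 - (280/3)x^4 - (236/3)x^3 - (130/3)x^2 - (44/3)x - 7/3
E_{-1} f = -(4/3)x^8 + (32/3)x^7 - (112/3)x^6 + (224/3)x^5 - (283/3)x^4 + (236/3)x^3 - (130/3)x^2 + (44/3)x - 7/3
D f = -(32/3)x^7 - 4x^3
(Δ + E_{-1} + D) f = -(4/3)x^8 - (32/3)x^7 - (224/3)x^6 - (563/3)x^4 - 4x^3 - (260/3)x^2 - 14/3
(θ + Δ ∘ θ + (Δ + E_{-1} + D)) f = -12x^8 - 96x^7 - (1120/3)x^6 - (1792/3)x^5 - (2815/3)x^4 - (1852/3)x^3 - (1228/3)x^2 - (304/3)x - 58/3
S_{-2} f = -(1024/3)x^8 - 16x^4
S_{-2} f = -(1024/3)x^8 - 16x^4
D S_{-2} f = -(8192/3)x^7 - 64x^3
D f = -(32/3)x^7 - 4x^3
S_{-2} D f = (4096/3)x^7 + 32x^3
[D, S_{-2}] f = -4096x^7 - 96x^3
(S_{-2} + [D, S_{-2}]) f = -(1024/3)x^8 - 4096x^7 - 16x^4 - 96x^3
E_{3/2} f = -(4/3)x^8 - 16x^7 - 84x^6 - 252x^5 - (947/2)x^4 - 573x^3 - (1755/4)x^2 - (783/4)x - 2511/64
(3E_{3/2}) f = -4x^8 - 48x^7 - 252x^6 - 756x^5 - (2841/2)x^4 - 1719x^3 - (5265/4)x^2 - (2349/4)x - 7533/64
((θ + Δ ∘ θ + (Δ + E_{-1} + D)) + (S_{-2} + [D, S_{-2}]) + 3E_{3/2}) f = -(1072/3)x^8 - 4240x^7 - (1876/3)x^6 - (4060/3)x^5 - (14249/6)x^4 - (7297/3)x^3 - (20707/12)x^2 - (8263/12)x - 26311/192
(3((θ + Δ ∘ θ + (Δ + E_{-1} + D)) + (S_{-2} + [D, S_{-2}]) + 3E_{3/2})) f = -1072x^8 - 12720x^7 - 1876x^6 - 4060x^5 - (14249/2)x^4 - 7297x^3 - (20707/4)x^2 - (8263/4)x - 26311/64

the result is g(x) = -1072x^8 - 12720x^7 - 1876x^6 - 4060x^5 - (14249/2)x^4 - 7297x^3 - (20707/4)x^2 - (8263/4)x - 26311/64


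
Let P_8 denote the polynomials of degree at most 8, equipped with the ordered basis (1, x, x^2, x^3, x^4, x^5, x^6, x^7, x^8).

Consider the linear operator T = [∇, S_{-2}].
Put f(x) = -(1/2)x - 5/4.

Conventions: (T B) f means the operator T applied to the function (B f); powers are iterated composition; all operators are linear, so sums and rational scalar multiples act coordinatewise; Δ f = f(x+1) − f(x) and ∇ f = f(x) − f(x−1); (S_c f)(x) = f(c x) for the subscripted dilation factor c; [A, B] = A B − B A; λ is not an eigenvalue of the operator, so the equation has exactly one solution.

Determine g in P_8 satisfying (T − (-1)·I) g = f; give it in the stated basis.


write g with unknown coordinates in the stated basis and equate coefficients in (T − (-1)·I) g = f
solving from the highest basis element down gives g = -(1/2)x - 11/4
check: T g = 3/2
so T g − (-1)·g = -(1/2)x - 5/4 = f ✓

the result is g(x) = -(1/2)x - 11/4


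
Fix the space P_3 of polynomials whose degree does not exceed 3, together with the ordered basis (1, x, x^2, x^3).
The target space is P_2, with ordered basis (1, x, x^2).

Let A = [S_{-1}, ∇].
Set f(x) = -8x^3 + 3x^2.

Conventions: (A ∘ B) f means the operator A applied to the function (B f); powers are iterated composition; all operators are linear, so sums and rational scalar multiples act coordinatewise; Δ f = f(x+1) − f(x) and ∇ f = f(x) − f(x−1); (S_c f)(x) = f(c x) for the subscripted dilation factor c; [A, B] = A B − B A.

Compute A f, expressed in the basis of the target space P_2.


g(x) = -48x^2 - 12x - 16

∇ f = -24x^2 + 30x - 11
S_{-1} ∇ f = -24x^2 - 30x - 11
S_{-1} f = 8x^3 + 3x^2
∇ S_{-1} f = 24x^2 - 18x + 5
[S_{-1}, ∇] f = -48x^2 - 12x - 16


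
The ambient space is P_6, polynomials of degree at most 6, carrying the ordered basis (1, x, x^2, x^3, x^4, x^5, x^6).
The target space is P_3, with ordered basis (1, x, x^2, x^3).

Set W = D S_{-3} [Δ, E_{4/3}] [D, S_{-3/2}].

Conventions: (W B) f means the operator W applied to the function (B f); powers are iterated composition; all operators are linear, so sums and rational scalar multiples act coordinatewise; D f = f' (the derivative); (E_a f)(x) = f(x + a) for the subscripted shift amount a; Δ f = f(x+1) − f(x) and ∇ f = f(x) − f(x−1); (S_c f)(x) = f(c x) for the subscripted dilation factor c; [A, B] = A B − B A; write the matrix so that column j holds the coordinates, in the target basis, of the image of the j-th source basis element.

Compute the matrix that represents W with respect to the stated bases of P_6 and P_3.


image of 1: 0
image of x: 0
image of x^2: 0
image of x^3: 0
image of x^4: 0
image of x^5: 0
image of x^6: 0
each image's coordinates form column j of the matrix

the matrix is [[0, 0, 0, 0, 0, 0, 0]; [0, 0, 0, 0, 0, 0, 0]; [0, 0, 0, 0, 0, 0, 0]; [0, 0, 0, 0, 0, 0, 0]] (rows listed top to bottom)


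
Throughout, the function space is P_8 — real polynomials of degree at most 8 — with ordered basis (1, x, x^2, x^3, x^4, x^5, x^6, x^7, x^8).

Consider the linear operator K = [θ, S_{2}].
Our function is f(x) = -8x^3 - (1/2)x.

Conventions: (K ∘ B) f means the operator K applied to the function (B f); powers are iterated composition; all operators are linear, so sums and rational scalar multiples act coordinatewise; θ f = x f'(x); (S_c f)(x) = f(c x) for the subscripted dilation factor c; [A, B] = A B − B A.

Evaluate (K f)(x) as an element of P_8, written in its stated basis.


the image equals g(x) = 0

S_{2} f = -64x^3 - x
θ S_{2} f = -192x^3 - x
θ f = -24x^3 - (1/2)x
S_{2} θ f = -192x^3 - x
[θ, S_{2}] f = 0


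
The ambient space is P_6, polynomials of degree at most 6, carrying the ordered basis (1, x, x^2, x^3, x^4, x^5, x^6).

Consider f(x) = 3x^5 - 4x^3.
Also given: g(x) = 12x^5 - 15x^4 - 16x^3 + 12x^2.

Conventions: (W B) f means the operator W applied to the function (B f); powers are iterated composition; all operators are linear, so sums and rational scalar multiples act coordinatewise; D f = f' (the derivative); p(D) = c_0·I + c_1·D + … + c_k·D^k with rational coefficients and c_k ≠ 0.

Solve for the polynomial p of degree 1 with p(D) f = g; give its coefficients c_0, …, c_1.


c_0 = 4, c_1 = -1

D^0 f = 3x^5 - 4x^3
D^1 f = 15x^4 - 12x^2
matching coefficients of g against c_0 f + c_1 Df + … from the top degree down determines the c_i
solution: c_0 = 4, c_1 = -1


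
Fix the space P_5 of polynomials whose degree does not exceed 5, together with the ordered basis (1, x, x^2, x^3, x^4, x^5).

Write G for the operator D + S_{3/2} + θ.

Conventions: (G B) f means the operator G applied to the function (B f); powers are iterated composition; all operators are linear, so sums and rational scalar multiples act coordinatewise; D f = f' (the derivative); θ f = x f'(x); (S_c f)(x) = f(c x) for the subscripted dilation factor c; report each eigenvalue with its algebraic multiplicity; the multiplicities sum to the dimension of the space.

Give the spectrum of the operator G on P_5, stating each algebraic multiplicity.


image of 1: 1
image of x: (5/2)x + 1
image of x^2: (17/4)x^2 + 2x
image of x^3: (51/8)x^3 + 3x^2
image of x^4: (145/16)x^4 + 4x^3
image of x^5: (403/32)x^5 + 5x^4
the matrix is upper triangular; its diagonal is (1, 5/2, 17/4, 51/8, 145/16, 403/32)
for a triangular matrix the eigenvalues are the diagonal entries, with algebraic multiplicity their repetition count

λ = 1 (multiplicity 1), λ = 5/2 (multiplicity 1), λ = 17/4 (multiplicity 1), λ = 51/8 (multiplicity 1), λ = 145/16 (multiplicity 1), λ = 403/32 (multiplicity 1)


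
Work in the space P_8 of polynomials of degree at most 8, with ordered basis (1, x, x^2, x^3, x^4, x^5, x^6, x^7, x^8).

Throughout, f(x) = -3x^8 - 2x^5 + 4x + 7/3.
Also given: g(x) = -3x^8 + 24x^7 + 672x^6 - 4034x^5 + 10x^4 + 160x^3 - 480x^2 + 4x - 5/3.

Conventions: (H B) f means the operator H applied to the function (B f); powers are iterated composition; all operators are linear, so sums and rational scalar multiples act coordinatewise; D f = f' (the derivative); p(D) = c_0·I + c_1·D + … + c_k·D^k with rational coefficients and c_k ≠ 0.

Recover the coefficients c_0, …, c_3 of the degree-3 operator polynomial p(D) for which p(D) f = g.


c_0 = 1, c_1 = -1, c_2 = -4, c_3 = 4

D^0 f = -3x^8 - 2x^5 + 4x + 7/3
D^1 f = -24x^7 - 10x^4 + 4
D^2 f = -168x^6 - 40x^3
D^3 f = -1008x^5 - 120x^2
matching coefficients of g against c_0 f + c_1 Df + … from the top degree down determines the c_i
solution: c_0 = 1, c_1 = -1, c_2 = -4, c_3 = 4


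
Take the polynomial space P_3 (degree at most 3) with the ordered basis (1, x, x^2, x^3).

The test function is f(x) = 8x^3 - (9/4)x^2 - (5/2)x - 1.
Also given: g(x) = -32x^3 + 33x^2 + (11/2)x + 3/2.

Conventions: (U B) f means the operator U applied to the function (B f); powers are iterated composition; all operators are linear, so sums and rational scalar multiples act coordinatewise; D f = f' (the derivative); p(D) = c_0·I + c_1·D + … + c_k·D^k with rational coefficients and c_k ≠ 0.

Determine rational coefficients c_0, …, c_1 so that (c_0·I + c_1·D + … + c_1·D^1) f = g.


c_0 = -4, c_1 = 1

D^0 f = 8x^3 - (9/4)x^2 - (5/2)x - 1
D^1 f = 24x^2 - (9/2)x - 5/2
matching coefficients of g against c_0 f + c_1 Df + … from the top degree down determines the c_i
solution: c_0 = -4, c_1 = 1


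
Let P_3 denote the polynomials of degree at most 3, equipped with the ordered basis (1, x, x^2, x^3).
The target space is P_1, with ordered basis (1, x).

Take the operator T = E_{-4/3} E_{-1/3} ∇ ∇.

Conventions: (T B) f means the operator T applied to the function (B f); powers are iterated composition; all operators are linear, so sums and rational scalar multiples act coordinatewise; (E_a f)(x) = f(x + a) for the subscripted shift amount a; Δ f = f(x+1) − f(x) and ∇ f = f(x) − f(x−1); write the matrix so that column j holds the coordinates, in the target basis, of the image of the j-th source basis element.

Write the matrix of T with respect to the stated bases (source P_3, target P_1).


image of 1: 0
image of x: 0
image of x^2: 2
image of x^3: 6x - 16
each image's coordinates form column j of the matrix

the matrix is [[0, 0, 2, -16]; [0, 0, 0, 6]] (rows listed top to bottom)


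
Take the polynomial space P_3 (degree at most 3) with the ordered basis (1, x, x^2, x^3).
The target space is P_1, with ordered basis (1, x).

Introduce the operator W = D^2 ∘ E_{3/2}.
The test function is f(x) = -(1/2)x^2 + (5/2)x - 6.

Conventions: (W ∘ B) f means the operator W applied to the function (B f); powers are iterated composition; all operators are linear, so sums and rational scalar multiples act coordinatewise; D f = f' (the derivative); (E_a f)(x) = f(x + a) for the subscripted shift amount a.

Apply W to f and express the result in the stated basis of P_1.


E_{3/2} f = -(1/2)x^2 + x - 27/8
D E_{3/2} f = -x + 1
D D E_{3/2} f = -1

g(x) = -1


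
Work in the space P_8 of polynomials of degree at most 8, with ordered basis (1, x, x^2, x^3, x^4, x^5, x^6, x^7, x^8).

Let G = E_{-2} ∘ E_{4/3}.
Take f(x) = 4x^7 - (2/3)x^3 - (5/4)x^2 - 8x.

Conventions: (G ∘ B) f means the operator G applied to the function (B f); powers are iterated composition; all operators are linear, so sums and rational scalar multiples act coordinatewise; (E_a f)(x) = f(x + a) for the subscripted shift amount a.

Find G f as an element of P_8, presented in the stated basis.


the result is g(x) = 4x^7 - (56/3)x^6 + (112/3)x^5 - (1120/27)x^4 + (2186/81)x^3 - (3557/324)x^2 - (3473/729)x + 10369/2187

E_{4/3} f = 4x^7 + (112/3)x^6 + (448/3)x^5 + (8960/27)x^4 + (35786/81)x^3 + (113419/324)x^2 + (103834/729)x + 33892/2187
E_{-2} E_{4/3} f = 4x^7 - (56/3)x^6 + (112/3)x^5 - (1120/27)x^4 + (2186/81)x^3 - (3557/324)x^2 - (3473/729)x + 10369/2187


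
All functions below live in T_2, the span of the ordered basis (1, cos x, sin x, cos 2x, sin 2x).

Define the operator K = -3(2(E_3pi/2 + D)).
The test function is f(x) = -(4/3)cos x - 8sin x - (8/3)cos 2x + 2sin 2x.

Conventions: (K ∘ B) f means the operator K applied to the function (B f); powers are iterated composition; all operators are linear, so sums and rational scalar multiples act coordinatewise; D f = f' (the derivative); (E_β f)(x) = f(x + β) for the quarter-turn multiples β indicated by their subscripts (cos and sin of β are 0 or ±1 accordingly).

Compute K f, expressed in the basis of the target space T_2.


E_3pi/2 f = 8cos x - (4/3)sin x + (8/3)cos 2x - 2sin 2x
D f = -8cos x + (4/3)sin x + 4cos 2x + (16/3)sin 2x
(E_3pi/2 + D) f = (20/3)cos 2x + (10/3)sin 2x
(2(E_3pi/2 + D)) f = (40/3)cos 2x + (20/3)sin 2x
(-3(2(E_3pi/2 + D))) f = -40cos 2x - 20sin 2x

the result is g(x) = -40cos 2x - 20sin 2x


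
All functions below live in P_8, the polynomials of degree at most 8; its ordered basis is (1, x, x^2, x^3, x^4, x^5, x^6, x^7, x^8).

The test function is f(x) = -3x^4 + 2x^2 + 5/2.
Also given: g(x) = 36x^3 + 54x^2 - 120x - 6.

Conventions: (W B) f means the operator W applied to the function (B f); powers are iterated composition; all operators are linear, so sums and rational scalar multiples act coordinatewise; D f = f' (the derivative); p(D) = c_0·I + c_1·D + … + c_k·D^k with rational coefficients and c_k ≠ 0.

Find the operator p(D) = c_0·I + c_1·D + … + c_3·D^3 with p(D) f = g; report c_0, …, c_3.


D^0 f = -3x^4 + 2x^2 + 5/2
D^1 f = -12x^3 + 4x
D^2 f = -36x^2 + 4
D^3 f = -72x
matching coefficients of g against c_0 f + c_1 Df + … from the top degree down determines the c_i
solution: c_0 = 0, c_1 = -3, c_2 = -3/2, c_3 = 3/2

c_0 = 0, c_1 = -3, c_2 = -3/2, c_3 = 3/2


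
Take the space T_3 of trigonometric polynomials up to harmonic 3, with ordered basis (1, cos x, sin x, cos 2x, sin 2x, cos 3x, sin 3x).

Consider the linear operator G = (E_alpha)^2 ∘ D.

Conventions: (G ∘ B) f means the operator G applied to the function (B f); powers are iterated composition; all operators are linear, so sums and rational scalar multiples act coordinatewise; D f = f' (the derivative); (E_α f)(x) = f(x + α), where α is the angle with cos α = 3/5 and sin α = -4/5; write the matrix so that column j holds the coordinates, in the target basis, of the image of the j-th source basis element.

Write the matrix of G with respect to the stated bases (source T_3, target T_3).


the matrix is [[0, 0, 0, 0, 0, 0, 0]; [0, 24/25, -7/25, 0, 0, 0, 0]; [0, 7/25, 24/25, 0, 0, 0, 0]; [0, 0, 0, -672/625, -1054/625, 0, 0]; [0, 0, 0, 1054/625, -672/625, 0, 0]; [0, 0, 0, 0, 0, -30888/15625, 35259/15625]; [0, 0, 0, 0, 0, -35259/15625, -30888/15625]] (rows listed top to bottom)

image of 1: 0
image of cos x: (24/25)cos x + (7/25)sin x
image of sin x: -(7/25)cos x + (24/25)sin x
image of cos 2x: -(672/625)cos 2x + (1054/625)sin 2x
image of sin 2x: -(1054/625)cos 2x - (672/625)sin 2x
image of cos 3x: -(30888/15625)cos 3x - (35259/15625)sin 3x
image of sin 3x: (35259/15625)cos 3x - (30888/15625)sin 3x
each image's coordinates form column j of the matrix


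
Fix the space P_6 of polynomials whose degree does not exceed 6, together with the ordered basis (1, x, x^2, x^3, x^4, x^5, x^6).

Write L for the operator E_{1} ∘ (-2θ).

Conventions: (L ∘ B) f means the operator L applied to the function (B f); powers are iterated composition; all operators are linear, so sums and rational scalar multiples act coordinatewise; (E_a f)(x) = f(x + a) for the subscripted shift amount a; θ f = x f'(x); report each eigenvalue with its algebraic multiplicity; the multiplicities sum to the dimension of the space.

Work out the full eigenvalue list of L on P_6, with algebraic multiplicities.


image of 1: 0
image of x: -2x - 2
image of x^2: -4x^2 - 8x - 4
image of x^3: -6x^3 - 18x^2 - 18x - 6
image of x^4: -8x^4 - 32x^3 - 48x^2 - 32x - 8
image of x^5: -10x^5 - 50x^4 - 100x^3 - 100x^2 - 50x - 10
image of x^6: -12x^6 - 72x^5 - 180x^4 - 240x^3 - 180x^2 - 72x - 12
the matrix is upper triangular; its diagonal is (0, -2, -4, -6, -8, -10, -12)
for a triangular matrix the eigenvalues are the diagonal entries, with algebraic multiplicity their repetition count

λ = -12 (multiplicity 1), λ = -10 (multiplicity 1), λ = -8 (multiplicity 1), λ = -6 (multiplicity 1), λ = -4 (multiplicity 1), λ = -2 (multiplicity 1), λ = 0 (multiplicity 1)


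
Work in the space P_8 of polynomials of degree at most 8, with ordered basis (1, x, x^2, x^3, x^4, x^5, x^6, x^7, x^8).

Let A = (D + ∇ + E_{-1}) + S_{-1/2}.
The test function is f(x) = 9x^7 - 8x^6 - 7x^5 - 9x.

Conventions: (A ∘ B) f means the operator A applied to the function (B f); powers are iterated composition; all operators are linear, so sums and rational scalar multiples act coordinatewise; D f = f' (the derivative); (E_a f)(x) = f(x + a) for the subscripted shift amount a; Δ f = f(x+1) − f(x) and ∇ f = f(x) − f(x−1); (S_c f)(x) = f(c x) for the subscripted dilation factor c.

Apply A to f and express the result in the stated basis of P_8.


D f = 63x^6 - 48x^5 - 35x^4 - 9
∇ f = 63x^6 - 237x^5 + 400x^4 - 405x^3 + 239x^2 - 76x + 1
E_{-1} f = 9x^7 - 71x^6 + 230x^5 - 400x^4 + 405x^3 - 239x^2 + 67x - 1
(D + ∇ + E_{-1}) f = 9x^7 + 55x^6 - 55x^5 - 35x^4 - 9x - 9
S_{-1/2} f = -(9/128)x^7 - (1/8)x^6 + (7/32)x^5 + (9/2)x
((D + ∇ + E_{-1}) + S_{-1/2}) f = (1143/128)x^7 + (439/8)x^6 - (1753/32)x^5 - 35x^4 - (9/2)x - 9

the image equals g(x) = (1143/128)x^7 + (439/8)x^6 - (1753/32)x^5 - 35x^4 - (9/2)x - 9


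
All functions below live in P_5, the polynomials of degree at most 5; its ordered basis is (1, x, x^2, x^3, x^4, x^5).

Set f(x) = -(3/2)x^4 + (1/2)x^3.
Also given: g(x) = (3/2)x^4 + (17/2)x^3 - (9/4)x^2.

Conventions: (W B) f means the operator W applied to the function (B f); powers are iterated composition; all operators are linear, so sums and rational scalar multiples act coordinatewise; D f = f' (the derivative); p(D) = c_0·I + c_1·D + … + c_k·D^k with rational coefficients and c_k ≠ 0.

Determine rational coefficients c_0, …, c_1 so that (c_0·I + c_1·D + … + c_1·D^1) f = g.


c_0 = -1, c_1 = -3/2

D^0 f = -(3/2)x^4 + (1/2)x^3
D^1 f = -6x^3 + (3/2)x^2
matching coefficients of g against c_0 f + c_1 Df + … from the top degree down determines the c_i
solution: c_0 = -1, c_1 = -3/2


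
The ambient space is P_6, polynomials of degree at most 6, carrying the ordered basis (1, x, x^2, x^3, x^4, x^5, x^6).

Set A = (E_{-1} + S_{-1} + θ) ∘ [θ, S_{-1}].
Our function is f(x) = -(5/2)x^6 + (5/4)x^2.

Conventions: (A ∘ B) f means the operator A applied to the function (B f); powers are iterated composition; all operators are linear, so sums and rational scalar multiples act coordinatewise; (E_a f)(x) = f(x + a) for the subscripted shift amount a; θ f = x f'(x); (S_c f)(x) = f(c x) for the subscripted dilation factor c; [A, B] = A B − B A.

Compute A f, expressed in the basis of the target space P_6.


S_{-1} f = -(5/2)x^6 + (5/4)x^2
θ S_{-1} f = -15x^6 + (5/2)x^2
θ f = -15x^6 + (5/2)x^2
S_{-1} θ f = -15x^6 + (5/2)x^2
[θ, S_{-1}] f = 0
E_{-1} [θ, S_{-1}] f = 0
S_{-1} [θ, S_{-1}] f = 0
θ [θ, S_{-1}] f = 0
(E_{-1} + S_{-1} + θ) [θ, S_{-1}] f = 0

the image equals g(x) = 0


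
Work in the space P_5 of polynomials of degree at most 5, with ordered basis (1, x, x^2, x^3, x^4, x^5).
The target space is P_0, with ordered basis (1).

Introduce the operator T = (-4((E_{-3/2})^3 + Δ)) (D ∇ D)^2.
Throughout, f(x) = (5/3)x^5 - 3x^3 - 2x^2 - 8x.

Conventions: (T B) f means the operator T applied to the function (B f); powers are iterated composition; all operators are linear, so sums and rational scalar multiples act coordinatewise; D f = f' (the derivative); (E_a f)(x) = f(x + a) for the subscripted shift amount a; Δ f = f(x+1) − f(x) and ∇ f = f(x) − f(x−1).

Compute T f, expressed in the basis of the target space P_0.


D f = (25/3)x^4 - 9x^2 - 4x - 8
∇ D f = (100/3)x^3 - 50x^2 + (46/3)x - 10/3
D ∇ D f = 100x^2 - 100x + 46/3
D (D ∇ D) f = 200x - 100
∇ D (D ∇ D) f = 200
D ∇ D (D ∇ D) f = 0
E_{-3/2} (D ∇ D)^2 f = 0
E_{-3/2} E_{-3/2} (D ∇ D)^2 f = 0
E_{-3/2} E_{-3/2} E_{-3/2} (D ∇ D)^2 f = 0
Δ (D ∇ D)^2 f = 0
((E_{-3/2})^3 + Δ) (D ∇ D)^2 f = 0
(-4((E_{-3/2})^3 + Δ)) (D ∇ D)^2 f = 0

the image equals g(x) = 0


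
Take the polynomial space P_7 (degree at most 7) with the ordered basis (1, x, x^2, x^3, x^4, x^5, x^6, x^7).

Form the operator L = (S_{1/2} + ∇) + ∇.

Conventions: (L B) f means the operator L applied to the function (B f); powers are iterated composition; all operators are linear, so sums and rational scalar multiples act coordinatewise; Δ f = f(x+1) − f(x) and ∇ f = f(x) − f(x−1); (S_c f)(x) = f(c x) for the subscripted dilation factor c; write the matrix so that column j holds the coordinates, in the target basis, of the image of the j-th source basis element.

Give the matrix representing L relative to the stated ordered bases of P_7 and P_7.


image of 1: 1
image of x: (1/2)x + 2
image of x^2: (1/4)x^2 + 4x - 2
image of x^3: (1/8)x^3 + 6x^2 - 6x + 2
image of x^4: (1/16)x^4 + 8x^3 - 12x^2 + 8x - 2
image of x^5: (1/32)x^5 + 10x^4 - 20x^3 + 20x^2 - 10x + 2
image of x^6: (1/64)x^6 + 12x^5 - 30x^4 + 40x^3 - 30x^2 + 12x - 2
image of x^7: (1/128)x^7 + 14x^6 - 42x^5 + 70x^4 - 70x^3 + 42x^2 - 14x + 2
each image's coordinates form column j of the matrix

the matrix is [[1, 2, -2, 2, -2, 2, -2, 2]; [0, 1/2, 4, -6, 8, -10, 12, -14]; [0, 0, 1/4, 6, -12, 20, -30, 42]; [0, 0, 0, 1/8, 8, -20, 40, -70]; [0, 0, 0, 0, 1/16, 10, -30, 70]; [0, 0, 0, 0, 0, 1/32, 12, -42]; [0, 0, 0, 0, 0, 0, 1/64, 14]; [0, 0, 0, 0, 0, 0, 0, 1/128]] (rows listed top to bottom)


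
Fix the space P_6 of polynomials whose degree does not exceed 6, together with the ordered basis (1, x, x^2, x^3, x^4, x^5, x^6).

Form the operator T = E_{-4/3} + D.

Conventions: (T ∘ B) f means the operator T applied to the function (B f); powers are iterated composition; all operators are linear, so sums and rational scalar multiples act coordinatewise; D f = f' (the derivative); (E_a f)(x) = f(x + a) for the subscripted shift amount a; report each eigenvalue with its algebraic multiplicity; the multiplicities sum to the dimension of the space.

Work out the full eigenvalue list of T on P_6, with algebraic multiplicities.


image of 1: 1
image of x: x - 1/3
image of x^2: x^2 - (2/3)x + 16/9
image of x^3: x^3 - x^2 + (16/3)x - 64/27
image of x^4: x^4 - (4/3)x^3 + (32/3)x^2 - (256/27)x + 256/81
image of x^5: x^5 - (5/3)x^4 + (160/9)x^3 - (640/27)x^2 + (1280/81)x - 1024/243
image of x^6: x^6 - 2x^5 + (80/3)x^4 - (1280/27)x^3 + (1280/27)x^2 - (2048/81)x + 4096/729
the matrix is upper triangular; its diagonal is (1, 1, 1, 1, 1, 1, 1)
for a triangular matrix the eigenvalues are the diagonal entries, with algebraic multiplicity their repetition count

λ = 1 (multiplicity 7)


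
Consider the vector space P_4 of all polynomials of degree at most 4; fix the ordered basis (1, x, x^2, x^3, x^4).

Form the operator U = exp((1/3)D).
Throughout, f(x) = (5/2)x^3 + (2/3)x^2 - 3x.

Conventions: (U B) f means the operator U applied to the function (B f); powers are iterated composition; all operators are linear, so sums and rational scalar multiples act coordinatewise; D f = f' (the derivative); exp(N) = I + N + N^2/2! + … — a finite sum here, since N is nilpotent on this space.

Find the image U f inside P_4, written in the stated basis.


the image equals g(x) = (5/2)x^3 + (19/6)x^2 - (31/18)x - 5/6

order-1 term: (5/2)x^2 + (4/9)x - 1
order-2 term: (5/6)x + 2/27
order-3 term: 5/54
the series for exp((1/3)D) f terminates at order 3
exp((1/3)D) f = (5/2)x^3 + (19/6)x^2 - (31/18)x - 5/6


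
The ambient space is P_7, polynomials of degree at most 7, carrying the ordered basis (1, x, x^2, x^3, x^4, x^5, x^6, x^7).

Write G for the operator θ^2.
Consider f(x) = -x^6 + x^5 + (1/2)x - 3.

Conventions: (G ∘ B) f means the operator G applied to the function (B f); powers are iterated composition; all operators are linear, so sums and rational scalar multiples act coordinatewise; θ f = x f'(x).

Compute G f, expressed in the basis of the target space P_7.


θ f = -6x^6 + 5x^5 + (1/2)x
θ θ f = -36x^6 + 25x^5 + (1/2)x

the image equals g(x) = -36x^6 + 25x^5 + (1/2)x


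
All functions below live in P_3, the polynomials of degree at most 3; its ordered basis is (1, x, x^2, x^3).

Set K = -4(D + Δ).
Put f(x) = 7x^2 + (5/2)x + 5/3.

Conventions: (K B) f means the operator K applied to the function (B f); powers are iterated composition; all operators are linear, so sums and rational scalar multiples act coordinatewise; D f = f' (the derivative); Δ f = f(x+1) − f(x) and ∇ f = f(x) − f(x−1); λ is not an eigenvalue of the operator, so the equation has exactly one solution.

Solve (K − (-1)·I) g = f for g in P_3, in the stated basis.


g(x) = 7x^2 + (229/2)x + 2837/3

write g with unknown coordinates in the stated basis and equate coefficients in (K − (-1)·I) g = f
solving from the highest basis element down gives g = 7x^2 + (229/2)x + 2837/3
check: K g = -112x - 944
so K g − (-1)·g = 7x^2 + (5/2)x + 5/3 = f ✓


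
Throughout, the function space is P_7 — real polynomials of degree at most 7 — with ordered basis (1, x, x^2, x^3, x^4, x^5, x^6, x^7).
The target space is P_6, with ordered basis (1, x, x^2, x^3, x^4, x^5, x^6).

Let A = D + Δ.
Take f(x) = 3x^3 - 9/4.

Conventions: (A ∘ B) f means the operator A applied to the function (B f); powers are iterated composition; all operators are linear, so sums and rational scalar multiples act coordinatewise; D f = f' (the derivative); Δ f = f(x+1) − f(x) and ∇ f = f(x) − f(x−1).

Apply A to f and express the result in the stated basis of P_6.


the image equals g(x) = 18x^2 + 9x + 3

D f = 9x^2
Δ f = 9x^2 + 9x + 3
(D + Δ) f = 18x^2 + 9x + 3


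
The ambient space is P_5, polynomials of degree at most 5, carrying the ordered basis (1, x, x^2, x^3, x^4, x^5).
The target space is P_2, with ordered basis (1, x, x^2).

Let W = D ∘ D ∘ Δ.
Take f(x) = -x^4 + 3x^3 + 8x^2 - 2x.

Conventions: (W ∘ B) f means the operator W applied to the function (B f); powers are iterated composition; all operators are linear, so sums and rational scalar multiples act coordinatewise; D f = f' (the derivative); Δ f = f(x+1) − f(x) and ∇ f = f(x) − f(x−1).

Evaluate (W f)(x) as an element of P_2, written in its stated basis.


the image equals g(x) = -24x + 6

Δ f = -4x^3 + 3x^2 + 21x + 8
D Δ f = -12x^2 + 6x + 21
D D Δ f = -24x + 6


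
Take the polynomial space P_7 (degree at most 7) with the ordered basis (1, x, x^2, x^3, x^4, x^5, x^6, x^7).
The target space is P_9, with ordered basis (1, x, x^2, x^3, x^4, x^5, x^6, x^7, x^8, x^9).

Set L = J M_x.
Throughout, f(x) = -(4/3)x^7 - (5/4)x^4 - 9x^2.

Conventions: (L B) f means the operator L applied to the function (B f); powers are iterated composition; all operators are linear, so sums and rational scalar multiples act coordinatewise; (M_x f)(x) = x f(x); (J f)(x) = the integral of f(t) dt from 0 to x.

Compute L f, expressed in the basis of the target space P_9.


g(x) = -(4/27)x^9 - (5/24)x^6 - (9/4)x^4

M_x f = -(4/3)x^8 - (5/4)x^5 - 9x^3
J M_x f = -(4/27)x^9 - (5/24)x^6 - (9/4)x^4
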